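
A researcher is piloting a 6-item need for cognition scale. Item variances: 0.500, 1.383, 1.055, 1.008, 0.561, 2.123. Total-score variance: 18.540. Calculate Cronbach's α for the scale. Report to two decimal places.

α = 0.77

ΣVar(i) = 0.500 + 1.383 + 1.055 + 1.008 + 0.561 + 2.123 = 6.630
α = (k/(k−1))·(1 − ΣVar(i)/σ²_total) = (6/5)·(1 − 6.630/18.540) = 0.77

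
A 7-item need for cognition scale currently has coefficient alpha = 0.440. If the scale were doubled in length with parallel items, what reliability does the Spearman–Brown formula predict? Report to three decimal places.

predicted reliability = 0.611

Length factor m = 2
α' = m·α / (1 + (m−1)·α)
   = 2 × 0.440 / (1 + (2 − 1) × 0.440)
   = 0.8800 / 1.4400 = 0.611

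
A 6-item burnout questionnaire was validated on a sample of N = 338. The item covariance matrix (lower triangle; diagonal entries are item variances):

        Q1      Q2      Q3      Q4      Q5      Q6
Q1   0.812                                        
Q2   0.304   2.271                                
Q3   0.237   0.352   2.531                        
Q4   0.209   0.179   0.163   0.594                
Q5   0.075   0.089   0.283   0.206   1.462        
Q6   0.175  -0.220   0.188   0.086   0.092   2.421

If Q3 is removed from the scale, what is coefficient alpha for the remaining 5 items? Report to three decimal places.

α = 0.300

Remaining items: Q1, Q2, Q4, Q5, Q6 (k = 5).
Σσᵢ² = 0.812 + 2.271 + 0.594 + 1.462 + 2.421 = 7.560
σ²_total = 7.560 + 2 × 1.195 = 9.950
α (item deleted) = (5/4)·(1 − 7.560/9.950) = 0.300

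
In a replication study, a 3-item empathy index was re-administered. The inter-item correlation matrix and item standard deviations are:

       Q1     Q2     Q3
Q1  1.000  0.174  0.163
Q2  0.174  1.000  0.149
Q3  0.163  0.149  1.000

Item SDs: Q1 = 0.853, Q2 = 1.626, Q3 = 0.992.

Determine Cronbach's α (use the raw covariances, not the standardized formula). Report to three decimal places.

Σσ²ᵢ = 0.853² + 1.626² + 0.992² = 4.3555
Covariances σ_ij = r_ij · s_i · s_j:
  σ(Q1,Q2) = 0.174 × 0.853 × 1.626 = 0.2413
  σ(Q1,Q3) = 0.163 × 0.853 × 0.992 = 0.1379
  σ(Q2,Q3) = 0.149 × 1.626 × 0.992 = 0.2403
σ²_T = Σσ²ᵢ + 2·Σσ_ij = 4.3555 + 2 × 0.6195 = 5.5945
α = (3/2)·(1 − 4.3555/5.5945) = 0.332

α = 0.332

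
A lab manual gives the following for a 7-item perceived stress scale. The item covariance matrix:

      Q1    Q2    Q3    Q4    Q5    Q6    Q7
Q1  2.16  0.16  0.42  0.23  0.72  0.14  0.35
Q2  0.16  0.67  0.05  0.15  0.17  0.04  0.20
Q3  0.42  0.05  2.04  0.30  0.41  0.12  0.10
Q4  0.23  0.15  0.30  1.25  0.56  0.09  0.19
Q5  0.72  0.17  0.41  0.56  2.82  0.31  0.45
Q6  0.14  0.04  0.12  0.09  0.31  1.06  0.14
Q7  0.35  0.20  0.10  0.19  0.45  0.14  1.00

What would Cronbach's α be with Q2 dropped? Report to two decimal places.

α = 0.56

Remaining items: Q1, Q3, Q4, Q5, Q6, Q7 (k = 6).
sum of item variances = 2.16 + 2.04 + 1.25 + 2.82 + 1.06 + 1.00 = 10.33
Var(T) = 10.33 + 2 × 4.53 = 19.39
α (item deleted) = (6/5)·(1 − 10.33/19.39) = 0.56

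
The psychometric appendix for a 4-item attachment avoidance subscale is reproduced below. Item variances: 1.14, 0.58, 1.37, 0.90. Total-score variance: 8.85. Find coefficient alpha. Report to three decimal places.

Σσ²ᵢ = 1.14 + 0.58 + 1.37 + 0.90 = 3.99
α = (k/(k−1))·(1 − Σσ²ᵢ/total variance) = (4/3)·(1 − 3.99/8.85) = 0.732

α = 0.732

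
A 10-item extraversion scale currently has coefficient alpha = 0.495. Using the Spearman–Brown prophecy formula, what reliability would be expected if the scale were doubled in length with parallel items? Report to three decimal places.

Length factor m = 2
α' = m·α / (1 + (m−1)·α)
   = 2 × 0.495 / (1 + (2 − 1) × 0.495)
   = 0.9900 / 1.4950 = 0.662

predicted reliability = 0.662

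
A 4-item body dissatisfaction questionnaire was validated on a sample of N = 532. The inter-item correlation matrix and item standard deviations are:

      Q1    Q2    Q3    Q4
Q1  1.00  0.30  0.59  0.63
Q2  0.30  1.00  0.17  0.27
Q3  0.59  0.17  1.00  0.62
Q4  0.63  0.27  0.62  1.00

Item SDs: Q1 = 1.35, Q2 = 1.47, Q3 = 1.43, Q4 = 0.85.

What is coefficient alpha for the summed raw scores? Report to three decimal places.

α = 0.715

Σσ²ᵢ = 1.35² + 1.47² + 1.43² + 0.85² = 6.7508
Covariances σ_ij = r_ij · s_i · s_j:
  σ(Q1,Q2) = 0.30 × 1.35 × 1.47 = 0.5954
  σ(Q1,Q3) = 0.59 × 1.35 × 1.43 = 1.1390
  σ(Q1,Q4) = 0.63 × 1.35 × 0.85 = 0.7229
  σ(Q2,Q3) = 0.17 × 1.47 × 1.43 = 0.3574
  σ(Q2,Q4) = 0.27 × 1.47 × 0.85 = 0.3374
  σ(Q3,Q4) = 0.62 × 1.43 × 0.85 = 0.7536
σ²_T = Σσ²ᵢ + 2·Σσ_ij = 6.7508 + 2 × 3.9057 = 14.5622
α = (4/3)·(1 − 6.7508/14.5622) = 0.715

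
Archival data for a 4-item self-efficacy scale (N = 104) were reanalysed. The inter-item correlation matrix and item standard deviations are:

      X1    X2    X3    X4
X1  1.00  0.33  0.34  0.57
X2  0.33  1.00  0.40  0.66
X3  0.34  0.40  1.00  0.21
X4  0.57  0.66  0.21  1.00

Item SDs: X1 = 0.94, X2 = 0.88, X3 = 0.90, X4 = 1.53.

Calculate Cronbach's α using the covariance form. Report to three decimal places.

Σσ²ᵢ = 0.94² + 0.88² + 0.90² + 1.53² = 4.8089
Covariances σ_ij = r_ij · s_i · s_j:
  σ(X1,X2) = 0.33 × 0.94 × 0.88 = 0.2730
  σ(X1,X3) = 0.34 × 0.94 × 0.90 = 0.2876
  σ(X1,X4) = 0.57 × 0.94 × 1.53 = 0.8198
  σ(X2,X3) = 0.40 × 0.88 × 0.90 = 0.3168
  σ(X2,X4) = 0.66 × 0.88 × 1.53 = 0.8886
  σ(X3,X4) = 0.21 × 0.90 × 1.53 = 0.2892
σ²_T = Σσ²ᵢ + 2·Σσ_ij = 4.8089 + 2 × 2.8750 = 10.5589
α = (4/3)·(1 − 4.8089/10.5589) = 0.726

α = 0.726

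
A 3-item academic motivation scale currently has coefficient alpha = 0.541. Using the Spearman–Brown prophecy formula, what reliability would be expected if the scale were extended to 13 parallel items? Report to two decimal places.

Length factor m = 13/3 = 4.3333
α' = m·α / (1 + (m−1)·α)
   = 13/3 × 0.541 / (1 + (13/3 − 1) × 0.541)
   = 2.3443 / 2.8033 = 0.84

predicted reliability = 0.84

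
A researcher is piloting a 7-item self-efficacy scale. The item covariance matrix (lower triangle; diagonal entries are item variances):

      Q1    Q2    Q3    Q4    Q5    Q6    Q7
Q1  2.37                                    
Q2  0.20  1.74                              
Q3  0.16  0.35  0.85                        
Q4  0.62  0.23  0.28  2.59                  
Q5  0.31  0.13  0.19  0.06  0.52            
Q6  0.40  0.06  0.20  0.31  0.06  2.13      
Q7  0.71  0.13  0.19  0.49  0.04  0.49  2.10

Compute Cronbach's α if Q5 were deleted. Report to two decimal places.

Cronbach's α = 0.54

Remaining items: Q1, Q2, Q3, Q4, Q6, Q7 (k = 6).
Σσ²ᵢ = 2.37 + 1.74 + 0.85 + 2.59 + 2.13 + 2.10 = 11.78
Var(T) = 11.78 + 2 × 4.82 = 21.42
α (item deleted) = (6/5)·(1 − 11.78/21.42) = 0.54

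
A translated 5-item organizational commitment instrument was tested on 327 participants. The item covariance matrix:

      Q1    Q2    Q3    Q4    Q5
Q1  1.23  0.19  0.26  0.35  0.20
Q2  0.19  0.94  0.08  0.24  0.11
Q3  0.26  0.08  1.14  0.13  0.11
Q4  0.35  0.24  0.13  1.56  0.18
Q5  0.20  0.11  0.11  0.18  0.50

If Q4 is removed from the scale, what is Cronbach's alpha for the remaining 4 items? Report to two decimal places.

Remaining items: Q1, Q2, Q3, Q5 (k = 4).
sum of item variances = 1.23 + 0.94 + 1.14 + 0.50 = 3.81
σ²_total = 3.81 + 2 × 0.95 = 5.71
α (item deleted) = (4/3)·(1 − 3.81/5.71) = 0.44

Cronbach's alpha = 0.44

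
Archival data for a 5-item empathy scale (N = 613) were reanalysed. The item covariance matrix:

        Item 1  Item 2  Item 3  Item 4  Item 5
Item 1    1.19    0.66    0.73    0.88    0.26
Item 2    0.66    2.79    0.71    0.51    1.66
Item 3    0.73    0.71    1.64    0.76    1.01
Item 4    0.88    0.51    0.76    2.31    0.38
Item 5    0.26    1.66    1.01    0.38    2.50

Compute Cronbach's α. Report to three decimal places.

Σσ²ᵢ = 1.19 + 2.79 + 1.64 + 2.31 + 2.50 = 10.43
Sum of the distinct covariances = 7.56
σ²_T = 10.43 + 2 × 7.56 = 25.55
α = (k/(k−1))·(1 − Σσ²ᵢ/σ²_T) = (5/4)·(1 − 10.43/25.55) = 0.740

α = 0.740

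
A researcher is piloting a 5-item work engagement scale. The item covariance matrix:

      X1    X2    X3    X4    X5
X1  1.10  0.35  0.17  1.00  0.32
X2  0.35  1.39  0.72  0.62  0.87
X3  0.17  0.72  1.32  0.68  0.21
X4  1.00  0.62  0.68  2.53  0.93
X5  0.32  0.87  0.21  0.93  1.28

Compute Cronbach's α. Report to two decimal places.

Cronbach's α = 0.76

sum of item variances = 1.10 + 1.39 + 1.32 + 2.53 + 1.28 = 7.62
Σ_{i<j} σ_ij = 5.87
Var(T) = 7.62 + 2 × 5.87 = 19.36
α = (k/(k−1))·(1 − sum of item variances/Var(T)) = (5/4)·(1 − 7.62/19.36) = 0.76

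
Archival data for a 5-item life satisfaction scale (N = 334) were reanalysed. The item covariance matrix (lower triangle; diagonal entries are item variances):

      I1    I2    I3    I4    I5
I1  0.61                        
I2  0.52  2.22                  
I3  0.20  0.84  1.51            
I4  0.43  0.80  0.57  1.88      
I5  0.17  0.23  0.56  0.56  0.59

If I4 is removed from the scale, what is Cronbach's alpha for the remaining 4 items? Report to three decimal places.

α = 0.674

Remaining items: I1, I2, I3, I5 (k = 4).
sum of item variances = 0.61 + 2.22 + 1.51 + 0.59 = 4.93
total variance = 4.93 + 2 × 2.52 = 9.97
α (item deleted) = (4/3)·(1 − 4.93/9.97) = 0.674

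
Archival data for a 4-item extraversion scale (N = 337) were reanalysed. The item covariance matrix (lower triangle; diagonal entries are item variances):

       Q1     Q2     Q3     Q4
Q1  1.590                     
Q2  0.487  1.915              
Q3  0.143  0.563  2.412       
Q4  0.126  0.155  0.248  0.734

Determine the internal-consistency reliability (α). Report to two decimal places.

sum of item variances = 1.590 + 1.915 + 2.412 + 0.734 = 6.651
Σ_{i<j} σ_ij = 1.722
σ²_T = 6.651 + 2 × 1.722 = 10.095
α = (k/(k−1))·(1 − sum of item variances/σ²_T) = (4/3)·(1 − 6.651/10.095) = 0.45

α = 0.45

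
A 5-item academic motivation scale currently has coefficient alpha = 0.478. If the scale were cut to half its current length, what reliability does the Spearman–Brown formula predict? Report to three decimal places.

predicted reliability = 0.314

Length factor m = 1/2
α' = m·α / (1 − (1−m)·α)
   = 1/2 × 0.478 / (1 − (1 − 1/2) × 0.478)
   = 0.2390 / 0.7610 = 0.314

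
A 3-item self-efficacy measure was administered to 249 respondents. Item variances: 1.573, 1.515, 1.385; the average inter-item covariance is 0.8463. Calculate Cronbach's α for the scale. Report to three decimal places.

Σσ²ᵢ = 1.573 + 1.515 + 1.385 = 4.473
Sum of the 3 distinct covariances = 3 × 0.8463 = 2.5389
total variance = Σσ²ᵢ + 2·Σcov = 4.473 + 2 × 2.5389 = 9.5508
α = (3/2)·(1 − 4.473/9.5508) = 0.797

Cronbach's α = 0.797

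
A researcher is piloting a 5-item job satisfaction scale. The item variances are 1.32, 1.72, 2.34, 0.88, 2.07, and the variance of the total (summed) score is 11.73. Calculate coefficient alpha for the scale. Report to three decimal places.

Σσ²ᵢ = 1.32 + 1.72 + 2.34 + 0.88 + 2.07 = 8.33
α = (k/(k−1))·(1 − Σσ²ᵢ/σ²_total) = (5/4)·(1 − 8.33/11.73) = 0.362

coefficient alpha = 0.362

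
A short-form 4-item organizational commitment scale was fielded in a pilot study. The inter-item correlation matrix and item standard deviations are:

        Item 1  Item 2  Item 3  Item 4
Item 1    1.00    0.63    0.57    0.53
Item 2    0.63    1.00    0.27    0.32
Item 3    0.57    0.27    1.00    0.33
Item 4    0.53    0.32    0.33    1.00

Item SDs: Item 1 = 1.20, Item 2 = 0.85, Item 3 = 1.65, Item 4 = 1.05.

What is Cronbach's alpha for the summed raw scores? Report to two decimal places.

Σσ²ᵢ = 1.20² + 0.85² + 1.65² + 1.05² = 5.9875
Covariances σ_ij = r_ij · s_i · s_j:
  σ(Item 1,Item 2) = 0.63 × 1.20 × 0.85 = 0.6426
  σ(Item 1,Item 3) = 0.57 × 1.20 × 1.65 = 1.1286
  σ(Item 1,Item 4) = 0.53 × 1.20 × 1.05 = 0.6678
  σ(Item 2,Item 3) = 0.27 × 0.85 × 1.65 = 0.3787
  σ(Item 2,Item 4) = 0.32 × 0.85 × 1.05 = 0.2856
  σ(Item 3,Item 4) = 0.33 × 1.65 × 1.05 = 0.5717
σ²_T = Σσ²ᵢ + 2·Σσ_ij = 5.9875 + 2 × 3.6750 = 13.3375
α = (4/3)·(1 − 5.9875/13.3375) = 0.73

Cronbach's alpha = 0.73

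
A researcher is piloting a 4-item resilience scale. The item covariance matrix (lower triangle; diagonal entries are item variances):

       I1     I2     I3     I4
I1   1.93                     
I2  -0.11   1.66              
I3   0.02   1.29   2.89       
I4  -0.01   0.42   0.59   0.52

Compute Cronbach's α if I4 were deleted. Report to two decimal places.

Cronbach's α = 0.41

Remaining items: I1, I2, I3 (k = 3).
ΣVar(i) = 1.93 + 1.66 + 2.89 = 6.48
σ²_T = 6.48 + 2 × 1.20 = 8.88
α (item deleted) = (3/2)·(1 − 6.48/8.88) = 0.41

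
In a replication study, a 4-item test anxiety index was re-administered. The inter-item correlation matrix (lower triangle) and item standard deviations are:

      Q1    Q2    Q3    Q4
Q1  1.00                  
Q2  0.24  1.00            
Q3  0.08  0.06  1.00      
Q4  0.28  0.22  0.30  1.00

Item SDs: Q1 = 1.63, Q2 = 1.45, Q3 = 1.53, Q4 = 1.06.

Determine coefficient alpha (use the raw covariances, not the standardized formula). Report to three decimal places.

Σσ²ᵢ = 1.63² + 1.45² + 1.53² + 1.06² = 8.2239
Covariances σ_ij = r_ij · s_i · s_j:
  σ(Q1,Q2) = 0.24 × 1.63 × 1.45 = 0.5672
  σ(Q1,Q3) = 0.08 × 1.63 × 1.53 = 0.1995
  σ(Q1,Q4) = 0.28 × 1.63 × 1.06 = 0.4838
  σ(Q2,Q3) = 0.06 × 1.45 × 1.53 = 0.1331
  σ(Q2,Q4) = 0.22 × 1.45 × 1.06 = 0.3381
  σ(Q3,Q4) = 0.30 × 1.53 × 1.06 = 0.4865
σ²_T = Σσ²ᵢ + 2·Σσ_ij = 8.2239 + 2 × 2.2082 = 12.6403
α = (4/3)·(1 − 8.2239/12.6403) = 0.466

coefficient alpha = 0.466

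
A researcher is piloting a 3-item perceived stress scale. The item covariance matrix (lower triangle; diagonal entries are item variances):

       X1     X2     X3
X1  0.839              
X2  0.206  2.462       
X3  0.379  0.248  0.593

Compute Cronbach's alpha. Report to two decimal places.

Σσᵢ² = 0.839 + 2.462 + 0.593 = 3.894
Sum of off-diagonal covariances = 0.833
Var(T) = 3.894 + 2 × 0.833 = 5.560
α = (k/(k−1))·(1 − Σσᵢ²/Var(T)) = (3/2)·(1 − 3.894/5.560) = 0.45

α = 0.45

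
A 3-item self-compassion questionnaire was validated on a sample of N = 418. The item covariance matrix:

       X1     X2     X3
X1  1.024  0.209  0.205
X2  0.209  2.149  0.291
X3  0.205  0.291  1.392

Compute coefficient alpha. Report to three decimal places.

Σσᵢ² = 1.024 + 2.149 + 1.392 = 4.565
Sum of off-diagonal covariances = 0.705
total variance = 4.565 + 2 × 0.705 = 5.975
α = (k/(k−1))·(1 − Σσᵢ²/total variance) = (3/2)·(1 − 4.565/5.975) = 0.354

α = 0.354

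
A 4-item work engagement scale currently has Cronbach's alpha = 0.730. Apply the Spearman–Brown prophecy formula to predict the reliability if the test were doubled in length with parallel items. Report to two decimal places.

predicted reliability = 0.84

Length factor m = 2
α' = m·α / (1 + (m−1)·α)
   = 2 × 0.730 / (1 + (2 − 1) × 0.730)
   = 1.4600 / 1.7300 = 0.84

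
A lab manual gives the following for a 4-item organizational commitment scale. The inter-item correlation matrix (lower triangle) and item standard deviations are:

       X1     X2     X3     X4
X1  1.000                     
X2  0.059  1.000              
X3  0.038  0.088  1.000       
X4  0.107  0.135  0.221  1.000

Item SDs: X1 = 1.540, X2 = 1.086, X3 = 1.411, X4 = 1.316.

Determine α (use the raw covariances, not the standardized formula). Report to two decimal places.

Σσ²ᵢ = 1.540² + 1.086² + 1.411² + 1.316² = 7.2738
Covariances σ_ij = r_ij · s_i · s_j:
  σ(X1,X2) = 0.059 × 1.540 × 1.086 = 0.0987
  σ(X1,X3) = 0.038 × 1.540 × 1.411 = 0.0826
  σ(X1,X4) = 0.107 × 1.540 × 1.316 = 0.2169
  σ(X2,X3) = 0.088 × 1.086 × 1.411 = 0.1348
  σ(X2,X4) = 0.135 × 1.086 × 1.316 = 0.1929
  σ(X3,X4) = 0.221 × 1.411 × 1.316 = 0.4104
σ²_T = Σσ²ᵢ + 2·Σσ_ij = 7.2738 + 2 × 1.1363 = 9.5464
α = (4/3)·(1 − 7.2738/9.5464) = 0.32

α = 0.32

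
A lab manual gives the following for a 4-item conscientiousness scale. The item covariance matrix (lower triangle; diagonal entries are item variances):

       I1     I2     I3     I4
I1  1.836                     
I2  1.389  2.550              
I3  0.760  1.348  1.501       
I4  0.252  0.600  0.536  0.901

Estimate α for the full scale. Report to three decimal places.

α = 0.787

Σσ²ᵢ = 1.836 + 2.550 + 1.501 + 0.901 = 6.788
Σ_{i<j} σ_ij = 4.885
Var(T) = 6.788 + 2 × 4.885 = 16.558
α = (k/(k−1))·(1 − Σσ²ᵢ/Var(T)) = (4/3)·(1 − 6.788/16.558) = 0.787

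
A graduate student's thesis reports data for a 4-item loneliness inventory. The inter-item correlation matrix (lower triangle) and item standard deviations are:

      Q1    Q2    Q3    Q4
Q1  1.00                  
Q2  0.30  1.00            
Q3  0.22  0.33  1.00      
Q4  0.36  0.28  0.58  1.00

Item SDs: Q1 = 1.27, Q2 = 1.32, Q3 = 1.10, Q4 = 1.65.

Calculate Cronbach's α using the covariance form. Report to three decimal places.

α = 0.672

Σσ²ᵢ = 1.27² + 1.32² + 1.10² + 1.65² = 7.2878
Covariances σ_ij = r_ij · s_i · s_j:
  σ(Q1,Q2) = 0.30 × 1.27 × 1.32 = 0.5029
  σ(Q1,Q3) = 0.22 × 1.27 × 1.10 = 0.3073
  σ(Q1,Q4) = 0.36 × 1.27 × 1.65 = 0.7544
  σ(Q2,Q3) = 0.33 × 1.32 × 1.10 = 0.4792
  σ(Q2,Q4) = 0.28 × 1.32 × 1.65 = 0.6098
  σ(Q3,Q4) = 0.58 × 1.10 × 1.65 = 1.0527
σ²_T = Σσ²ᵢ + 2·Σσ_ij = 7.2878 + 2 × 3.7063 = 14.7004
α = (4/3)·(1 − 7.2878/14.7004) = 0.672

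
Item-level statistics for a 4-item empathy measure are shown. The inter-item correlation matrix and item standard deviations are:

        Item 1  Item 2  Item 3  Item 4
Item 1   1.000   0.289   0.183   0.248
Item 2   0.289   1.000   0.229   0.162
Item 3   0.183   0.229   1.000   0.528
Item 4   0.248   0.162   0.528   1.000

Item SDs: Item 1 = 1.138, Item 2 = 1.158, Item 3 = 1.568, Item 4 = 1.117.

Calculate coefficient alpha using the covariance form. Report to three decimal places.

Σσ²ᵢ = 1.138² + 1.158² + 1.568² + 1.117² = 6.3423
Covariances σ_ij = r_ij · s_i · s_j:
  σ(Item 1,Item 2) = 0.289 × 1.138 × 1.158 = 0.3808
  σ(Item 1,Item 3) = 0.183 × 1.138 × 1.568 = 0.3265
  σ(Item 1,Item 4) = 0.248 × 1.138 × 1.117 = 0.3152
  σ(Item 2,Item 3) = 0.229 × 1.158 × 1.568 = 0.4158
  σ(Item 2,Item 4) = 0.162 × 1.158 × 1.117 = 0.2095
  σ(Item 3,Item 4) = 0.528 × 1.568 × 1.117 = 0.9248
σ²_T = Σσ²ᵢ + 2·Σσ_ij = 6.3423 + 2 × 2.5726 = 11.4875
α = (4/3)·(1 − 6.3423/11.4875) = 0.597

coefficient alpha = 0.597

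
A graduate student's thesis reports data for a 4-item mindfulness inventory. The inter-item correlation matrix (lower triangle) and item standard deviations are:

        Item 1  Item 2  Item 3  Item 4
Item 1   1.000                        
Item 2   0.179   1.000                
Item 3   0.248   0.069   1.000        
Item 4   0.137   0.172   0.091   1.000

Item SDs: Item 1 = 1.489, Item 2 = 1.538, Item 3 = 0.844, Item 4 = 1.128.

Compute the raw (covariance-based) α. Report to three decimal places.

α = 0.404

Σσ²ᵢ = 1.489² + 1.538² + 0.844² + 1.128² = 6.5673
Covariances σ_ij = r_ij · s_i · s_j:
  σ(Item 1,Item 2) = 0.179 × 1.489 × 1.538 = 0.4099
  σ(Item 1,Item 3) = 0.248 × 1.489 × 0.844 = 0.3117
  σ(Item 1,Item 4) = 0.137 × 1.489 × 1.128 = 0.2301
  σ(Item 2,Item 3) = 0.069 × 1.538 × 0.844 = 0.0896
  σ(Item 2,Item 4) = 0.172 × 1.538 × 1.128 = 0.2984
  σ(Item 3,Item 4) = 0.091 × 0.844 × 1.128 = 0.0866
σ²_T = Σσ²ᵢ + 2·Σσ_ij = 6.5673 + 2 × 1.4263 = 9.4199
α = (4/3)·(1 − 6.5673/9.4199) = 0.404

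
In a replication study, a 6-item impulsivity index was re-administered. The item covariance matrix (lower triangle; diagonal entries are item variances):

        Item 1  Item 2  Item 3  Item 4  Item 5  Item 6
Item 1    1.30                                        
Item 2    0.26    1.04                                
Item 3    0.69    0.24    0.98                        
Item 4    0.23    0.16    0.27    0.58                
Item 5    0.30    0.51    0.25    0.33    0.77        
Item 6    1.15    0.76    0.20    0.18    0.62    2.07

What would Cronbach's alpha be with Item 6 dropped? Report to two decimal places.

α = 0.73

Remaining items: Item 1, Item 2, Item 3, Item 4, Item 5 (k = 5).
Σσ²ᵢ = 1.30 + 1.04 + 0.98 + 0.58 + 0.77 = 4.67
σ²_total = 4.67 + 2 × 3.24 = 11.15
α (item deleted) = (5/4)·(1 − 4.67/11.15) = 0.73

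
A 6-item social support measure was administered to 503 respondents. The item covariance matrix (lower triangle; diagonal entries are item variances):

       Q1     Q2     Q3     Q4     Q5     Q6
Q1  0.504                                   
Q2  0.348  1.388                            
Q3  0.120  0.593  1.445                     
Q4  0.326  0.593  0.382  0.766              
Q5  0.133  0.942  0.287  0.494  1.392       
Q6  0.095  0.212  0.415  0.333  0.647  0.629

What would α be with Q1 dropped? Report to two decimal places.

Remaining items: Q2, Q3, Q4, Q5, Q6 (k = 5).
Σσ²ᵢ = 1.388 + 1.445 + 0.766 + 1.392 + 0.629 = 5.620
σ²_T = 5.620 + 2 × 4.898 = 15.416
α (item deleted) = (5/4)·(1 − 5.620/15.416) = 0.79

α = 0.79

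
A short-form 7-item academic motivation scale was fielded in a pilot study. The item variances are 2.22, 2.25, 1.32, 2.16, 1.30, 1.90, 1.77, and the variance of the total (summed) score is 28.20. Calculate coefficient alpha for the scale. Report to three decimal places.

coefficient alpha = 0.632

ΣVar(i) = 2.22 + 2.25 + 1.32 + 2.16 + 1.30 + 1.90 + 1.77 = 12.92
α = (k/(k−1))·(1 − ΣVar(i)/σ²_total) = (7/6)·(1 − 12.92/28.20) = 0.632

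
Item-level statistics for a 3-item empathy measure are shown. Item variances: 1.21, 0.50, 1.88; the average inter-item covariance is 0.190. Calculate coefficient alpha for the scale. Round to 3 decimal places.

ΣVar(i) = 1.21 + 0.50 + 1.88 = 3.59
Sum of the 3 distinct covariances = 3 × 0.190 = 0.570
σ²_total = ΣVar(i) + 2·Σcov = 3.59 + 2 × 0.570 = 4.730
α = (3/2)·(1 − 3.59/4.730) = 0.362

α = 0.362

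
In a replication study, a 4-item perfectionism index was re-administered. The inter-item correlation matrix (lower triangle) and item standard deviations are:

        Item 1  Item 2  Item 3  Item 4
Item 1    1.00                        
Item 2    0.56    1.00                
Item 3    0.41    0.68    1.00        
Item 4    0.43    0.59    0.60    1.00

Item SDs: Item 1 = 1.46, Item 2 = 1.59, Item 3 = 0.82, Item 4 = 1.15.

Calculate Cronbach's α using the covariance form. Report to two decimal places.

α = 0.80

Σσ²ᵢ = 1.46² + 1.59² + 0.82² + 1.15² = 6.6546
Covariances σ_ij = r_ij · s_i · s_j:
  σ(Item 1,Item 2) = 0.56 × 1.46 × 1.59 = 1.3000
  σ(Item 1,Item 3) = 0.41 × 1.46 × 0.82 = 0.4909
  σ(Item 1,Item 4) = 0.43 × 1.46 × 1.15 = 0.7220
  σ(Item 2,Item 3) = 0.68 × 1.59 × 0.82 = 0.8866
  σ(Item 2,Item 4) = 0.59 × 1.59 × 1.15 = 1.0788
  σ(Item 3,Item 4) = 0.60 × 0.82 × 1.15 = 0.5658
σ²_T = Σσ²ᵢ + 2·Σσ_ij = 6.6546 + 2 × 5.0441 = 16.7428
α = (4/3)·(1 − 6.6546/16.7428) = 0.80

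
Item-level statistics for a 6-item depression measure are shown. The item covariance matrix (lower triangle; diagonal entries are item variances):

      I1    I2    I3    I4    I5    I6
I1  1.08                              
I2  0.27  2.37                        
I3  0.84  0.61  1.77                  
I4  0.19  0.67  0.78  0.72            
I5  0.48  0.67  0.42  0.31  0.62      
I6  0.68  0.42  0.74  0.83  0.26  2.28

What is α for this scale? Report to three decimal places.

ΣVar(i) = 1.08 + 2.37 + 1.77 + 0.72 + 0.62 + 2.28 = 8.84
Sum of off-diagonal covariances = 8.17
σ²_total = 8.84 + 2 × 8.17 = 25.18
α = (k/(k−1))·(1 − ΣVar(i)/σ²_total) = (6/5)·(1 − 8.84/25.18) = 0.779

α = 0.779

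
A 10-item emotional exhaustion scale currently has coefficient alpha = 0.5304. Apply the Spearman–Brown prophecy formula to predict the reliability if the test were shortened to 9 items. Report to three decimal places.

predicted reliability = 0.504

Length factor m = 9/10 = 0.9000
α' = m·α / (1 − (1−m)·α)
   = 9/10 × 0.5304 / (1 − (1 − 9/10) × 0.5304)
   = 0.4774 / 0.9470 = 0.504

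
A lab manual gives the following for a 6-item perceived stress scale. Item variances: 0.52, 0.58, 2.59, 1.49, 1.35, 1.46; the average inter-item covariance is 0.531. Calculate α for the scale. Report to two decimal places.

α = 0.80

sum of item variances = 0.52 + 0.58 + 2.59 + 1.49 + 1.35 + 1.46 = 7.99
Sum of the 15 distinct covariances = 15 × 0.531 = 7.965
total variance = sum of item variances + 2·Σcov = 7.99 + 2 × 7.965 = 23.920
α = (6/5)·(1 − 7.99/23.920) = 0.80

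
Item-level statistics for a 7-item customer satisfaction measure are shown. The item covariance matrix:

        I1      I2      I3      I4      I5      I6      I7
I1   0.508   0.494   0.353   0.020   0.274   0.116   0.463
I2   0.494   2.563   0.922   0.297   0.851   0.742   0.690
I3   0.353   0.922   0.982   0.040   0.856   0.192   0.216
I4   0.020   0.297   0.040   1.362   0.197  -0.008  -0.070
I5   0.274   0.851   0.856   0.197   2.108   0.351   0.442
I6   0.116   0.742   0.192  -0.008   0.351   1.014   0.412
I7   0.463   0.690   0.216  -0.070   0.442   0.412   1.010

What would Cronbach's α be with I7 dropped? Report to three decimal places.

Remaining items: I1, I2, I3, I4, I5, I6 (k = 6).
ΣVar(i) = 0.508 + 2.563 + 0.982 + 1.362 + 2.108 + 1.014 = 8.537
σ²_T = 8.537 + 2 × 5.697 = 19.931
α (item deleted) = (6/5)·(1 − 8.537/19.931) = 0.686

α = 0.686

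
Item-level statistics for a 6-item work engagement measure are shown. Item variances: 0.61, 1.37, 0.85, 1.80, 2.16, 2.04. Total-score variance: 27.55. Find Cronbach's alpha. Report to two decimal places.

sum of item variances = 0.61 + 1.37 + 0.85 + 1.80 + 2.16 + 2.04 = 8.83
α = (k/(k−1))·(1 − sum of item variances/Var(T)) = (6/5)·(1 − 8.83/27.55) = 0.82

Cronbach's alpha = 0.82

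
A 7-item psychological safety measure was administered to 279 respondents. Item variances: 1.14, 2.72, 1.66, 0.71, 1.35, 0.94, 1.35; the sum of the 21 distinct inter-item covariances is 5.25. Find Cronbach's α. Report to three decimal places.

α = 0.601

sum of item variances = 1.14 + 2.72 + 1.66 + 0.71 + 1.35 + 0.94 + 1.35 = 9.87
Sum of distinct covariances = 5.25
Var(T) = sum of item variances + 2·Σcov = 9.87 + 2 × 5.25 = 20.37
α = (7/6)·(1 − 9.87/20.37) = 0.601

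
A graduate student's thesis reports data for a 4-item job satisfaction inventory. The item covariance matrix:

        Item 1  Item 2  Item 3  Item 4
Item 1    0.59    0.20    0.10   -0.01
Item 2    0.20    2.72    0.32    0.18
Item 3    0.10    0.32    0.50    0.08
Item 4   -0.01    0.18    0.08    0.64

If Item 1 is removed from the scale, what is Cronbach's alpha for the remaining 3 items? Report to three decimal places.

Cronbach's alpha = 0.347

Remaining items: Item 2, Item 3, Item 4 (k = 3).
ΣVar(i) = 2.72 + 0.50 + 0.64 = 3.86
Var(T) = 3.86 + 2 × 0.58 = 5.02
α (item deleted) = (3/2)·(1 − 3.86/5.02) = 0.347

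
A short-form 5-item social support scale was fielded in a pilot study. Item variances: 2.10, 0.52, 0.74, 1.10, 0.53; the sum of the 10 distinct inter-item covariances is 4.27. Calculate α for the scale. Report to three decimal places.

sum of item variances = 2.10 + 0.52 + 0.74 + 1.10 + 0.53 = 4.99
Sum of distinct covariances = 4.27
σ²_T = sum of item variances + 2·Σcov = 4.99 + 2 × 4.27 = 13.53
α = (5/4)·(1 − 4.99/13.53) = 0.789

α = 0.789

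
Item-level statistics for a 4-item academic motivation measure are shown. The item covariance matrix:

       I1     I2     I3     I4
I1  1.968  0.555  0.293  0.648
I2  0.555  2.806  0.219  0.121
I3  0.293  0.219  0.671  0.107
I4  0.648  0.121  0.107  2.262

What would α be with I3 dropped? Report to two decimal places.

Remaining items: I1, I2, I4 (k = 3).
Σσᵢ² = 1.968 + 2.806 + 2.262 = 7.036
σ²_T = 7.036 + 2 × 1.324 = 9.684
α (item deleted) = (3/2)·(1 − 7.036/9.684) = 0.41

α = 0.41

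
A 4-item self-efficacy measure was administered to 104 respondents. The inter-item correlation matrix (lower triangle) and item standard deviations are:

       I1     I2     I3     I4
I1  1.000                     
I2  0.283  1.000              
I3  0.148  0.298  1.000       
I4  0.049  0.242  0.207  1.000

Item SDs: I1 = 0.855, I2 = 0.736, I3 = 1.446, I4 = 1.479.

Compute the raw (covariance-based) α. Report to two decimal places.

Σσ²ᵢ = 0.855² + 0.736² + 1.446² + 1.479² = 5.5511
Covariances σ_ij = r_ij · s_i · s_j:
  σ(I1,I2) = 0.283 × 0.855 × 0.736 = 0.1781
  σ(I1,I3) = 0.148 × 0.855 × 1.446 = 0.1830
  σ(I1,I4) = 0.049 × 0.855 × 1.479 = 0.0620
  σ(I2,I3) = 0.298 × 0.736 × 1.446 = 0.3171
  σ(I2,I4) = 0.242 × 0.736 × 1.479 = 0.2634
  σ(I3,I4) = 0.207 × 1.446 × 1.479 = 0.4427
σ²_T = Σσ²ᵢ + 2·Σσ_ij = 5.5511 + 2 × 1.4463 = 8.4437
α = (4/3)·(1 − 5.5511/8.4437) = 0.46

α = 0.46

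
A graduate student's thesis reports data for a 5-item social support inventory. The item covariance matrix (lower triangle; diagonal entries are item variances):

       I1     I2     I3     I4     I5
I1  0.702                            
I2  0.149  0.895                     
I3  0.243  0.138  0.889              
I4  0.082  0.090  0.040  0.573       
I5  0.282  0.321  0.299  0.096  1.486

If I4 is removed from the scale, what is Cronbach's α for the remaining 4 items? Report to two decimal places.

Cronbach's α = 0.56

Remaining items: I1, I2, I3, I5 (k = 4).
Σσ²ᵢ = 0.702 + 0.895 + 0.889 + 1.486 = 3.972
σ²_total = 3.972 + 2 × 1.432 = 6.836
α (item deleted) = (4/3)·(1 − 3.972/6.836) = 0.56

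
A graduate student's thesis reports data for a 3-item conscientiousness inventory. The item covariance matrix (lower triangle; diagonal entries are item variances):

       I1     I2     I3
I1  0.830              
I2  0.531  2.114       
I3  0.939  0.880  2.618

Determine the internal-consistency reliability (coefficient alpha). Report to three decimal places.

Σσ²ᵢ = 0.830 + 2.114 + 2.618 = 5.562
Sum of the distinct covariances = 2.350
σ²_total = 5.562 + 2 × 2.350 = 10.262
α = (k/(k−1))·(1 − Σσ²ᵢ/σ²_total) = (3/2)·(1 − 5.562/10.262) = 0.687

coefficient alpha = 0.687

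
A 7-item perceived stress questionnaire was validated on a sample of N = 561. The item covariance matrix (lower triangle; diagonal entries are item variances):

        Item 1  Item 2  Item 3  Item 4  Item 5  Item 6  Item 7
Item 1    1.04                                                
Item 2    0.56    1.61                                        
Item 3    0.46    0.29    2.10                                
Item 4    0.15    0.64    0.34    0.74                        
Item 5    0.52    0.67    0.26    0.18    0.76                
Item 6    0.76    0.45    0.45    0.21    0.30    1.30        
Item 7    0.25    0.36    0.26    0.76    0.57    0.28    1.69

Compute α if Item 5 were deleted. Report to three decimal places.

α = 0.714

Remaining items: Item 1, Item 2, Item 3, Item 4, Item 6, Item 7 (k = 6).
sum of item variances = 1.04 + 1.61 + 2.10 + 0.74 + 1.30 + 1.69 = 8.48
σ²_total = 8.48 + 2 × 6.22 = 20.92
α (item deleted) = (6/5)·(1 − 8.48/20.92) = 0.714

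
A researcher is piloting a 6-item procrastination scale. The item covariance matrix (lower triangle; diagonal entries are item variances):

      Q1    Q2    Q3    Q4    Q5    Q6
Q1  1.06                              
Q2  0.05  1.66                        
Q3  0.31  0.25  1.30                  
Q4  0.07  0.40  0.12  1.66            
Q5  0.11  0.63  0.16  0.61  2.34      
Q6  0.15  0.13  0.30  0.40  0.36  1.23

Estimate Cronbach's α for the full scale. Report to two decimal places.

α = 0.56

Σσᵢ² = 1.06 + 1.66 + 1.30 + 1.66 + 2.34 + 1.23 = 9.25
Σ_{i<j} σ_ij = 4.05
σ²_T = 9.25 + 2 × 4.05 = 17.35
α = (k/(k−1))·(1 − Σσᵢ²/σ²_T) = (6/5)·(1 − 9.25/17.35) = 0.56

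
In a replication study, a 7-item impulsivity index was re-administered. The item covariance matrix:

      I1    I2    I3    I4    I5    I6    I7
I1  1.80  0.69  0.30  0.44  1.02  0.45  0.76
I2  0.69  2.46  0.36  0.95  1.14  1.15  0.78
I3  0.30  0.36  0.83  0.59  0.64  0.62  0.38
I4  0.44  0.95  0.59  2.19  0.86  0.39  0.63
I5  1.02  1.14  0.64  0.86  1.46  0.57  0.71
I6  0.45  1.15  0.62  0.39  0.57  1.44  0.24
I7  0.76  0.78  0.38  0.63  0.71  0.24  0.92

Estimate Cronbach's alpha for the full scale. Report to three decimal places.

Cronbach's alpha = 0.830

ΣVar(i) = 1.80 + 2.46 + 0.83 + 2.19 + 1.46 + 1.44 + 0.92 = 11.10
Sum of off-diagonal covariances = 13.67
total variance = 11.10 + 2 × 13.67 = 38.44
α = (k/(k−1))·(1 − ΣVar(i)/total variance) = (7/6)·(1 − 11.10/38.44) = 0.830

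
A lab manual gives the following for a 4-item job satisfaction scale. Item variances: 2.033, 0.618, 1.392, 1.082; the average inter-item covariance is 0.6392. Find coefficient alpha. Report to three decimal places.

ΣVar(i) = 2.033 + 0.618 + 1.392 + 1.082 = 5.125
Sum of the 6 distinct covariances = 6 × 0.6392 = 3.8352
σ²_total = ΣVar(i) + 2·Σcov = 5.125 + 2 × 3.8352 = 12.7954
α = (4/3)·(1 − 5.125/12.7954) = 0.799

α = 0.799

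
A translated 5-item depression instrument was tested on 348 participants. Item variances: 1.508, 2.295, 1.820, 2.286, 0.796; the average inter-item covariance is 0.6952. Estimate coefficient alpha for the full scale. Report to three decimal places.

coefficient alpha = 0.769

Σσ²ᵢ = 1.508 + 2.295 + 1.820 + 2.286 + 0.796 = 8.705
Sum of the 10 distinct covariances = 10 × 0.6952 = 6.9520
σ²_T = Σσ²ᵢ + 2·Σcov = 8.705 + 2 × 6.9520 = 22.6090
α = (5/4)·(1 − 8.705/22.6090) = 0.769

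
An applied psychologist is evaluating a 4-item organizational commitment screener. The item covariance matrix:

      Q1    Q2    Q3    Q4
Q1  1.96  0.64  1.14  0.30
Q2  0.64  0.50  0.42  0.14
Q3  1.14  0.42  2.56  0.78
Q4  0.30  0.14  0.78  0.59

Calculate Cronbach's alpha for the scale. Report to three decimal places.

ΣVar(i) = 1.96 + 0.50 + 2.56 + 0.59 = 5.61
Sum of the distinct covariances = 3.42
σ²_total = 5.61 + 2 × 3.42 = 12.45
α = (k/(k−1))·(1 − ΣVar(i)/σ²_total) = (4/3)·(1 − 5.61/12.45) = 0.733

α = 0.733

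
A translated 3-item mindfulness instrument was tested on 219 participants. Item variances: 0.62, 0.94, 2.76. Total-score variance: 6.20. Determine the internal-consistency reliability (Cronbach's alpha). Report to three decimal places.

Cronbach's alpha = 0.455

ΣVar(i) = 0.62 + 0.94 + 2.76 = 4.32
α = (k/(k−1))·(1 − ΣVar(i)/total variance) = (3/2)·(1 − 4.32/6.20) = 0.455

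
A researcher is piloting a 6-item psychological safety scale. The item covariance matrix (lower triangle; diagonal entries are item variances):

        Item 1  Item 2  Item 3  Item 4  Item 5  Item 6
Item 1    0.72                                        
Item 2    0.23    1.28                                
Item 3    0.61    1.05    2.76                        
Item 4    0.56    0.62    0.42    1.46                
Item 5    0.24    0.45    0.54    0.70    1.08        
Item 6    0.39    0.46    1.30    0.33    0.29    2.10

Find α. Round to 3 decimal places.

α = 0.762

Σσ²ᵢ = 0.72 + 1.28 + 2.76 + 1.46 + 1.08 + 2.10 = 9.40
Sum of off-diagonal covariances = 8.19
σ²_T = 9.40 + 2 × 8.19 = 25.78
α = (k/(k−1))·(1 − Σσ²ᵢ/σ²_T) = (6/5)·(1 − 9.40/25.78) = 0.762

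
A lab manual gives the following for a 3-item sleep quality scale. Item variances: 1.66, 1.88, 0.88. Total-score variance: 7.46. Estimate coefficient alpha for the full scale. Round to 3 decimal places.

coefficient alpha = 0.611

Σσ²ᵢ = 1.66 + 1.88 + 0.88 = 4.42
α = (k/(k−1))·(1 − Σσ²ᵢ/Var(T)) = (3/2)·(1 − 4.42/7.46) = 0.611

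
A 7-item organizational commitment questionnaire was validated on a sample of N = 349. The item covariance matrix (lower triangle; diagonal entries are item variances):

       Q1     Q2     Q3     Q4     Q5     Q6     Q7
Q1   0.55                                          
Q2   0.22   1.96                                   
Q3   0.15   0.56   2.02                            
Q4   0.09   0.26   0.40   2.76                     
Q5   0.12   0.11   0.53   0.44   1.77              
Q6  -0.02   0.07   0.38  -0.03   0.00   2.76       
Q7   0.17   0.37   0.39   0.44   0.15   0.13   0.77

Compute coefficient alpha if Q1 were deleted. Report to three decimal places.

α = 0.493

Remaining items: Q2, Q3, Q4, Q5, Q6, Q7 (k = 6).
Σσᵢ² = 1.96 + 2.02 + 2.76 + 1.77 + 2.76 + 0.77 = 12.04
total variance = 12.04 + 2 × 4.20 = 20.44
α (item deleted) = (6/5)·(1 − 12.04/20.44) = 0.493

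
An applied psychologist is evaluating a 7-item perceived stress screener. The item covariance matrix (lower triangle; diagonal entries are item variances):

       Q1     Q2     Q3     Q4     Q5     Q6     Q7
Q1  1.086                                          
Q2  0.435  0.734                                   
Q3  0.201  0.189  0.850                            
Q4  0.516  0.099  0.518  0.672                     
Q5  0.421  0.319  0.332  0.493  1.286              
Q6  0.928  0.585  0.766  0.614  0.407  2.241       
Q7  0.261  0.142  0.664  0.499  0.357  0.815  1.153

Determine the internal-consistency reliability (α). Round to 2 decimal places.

α = 0.82

Σσ²ᵢ = 1.086 + 0.734 + 0.850 + 0.672 + 1.286 + 2.241 + 1.153 = 8.022
Σ_{i<j} σ_ij = 9.561
Var(T) = 8.022 + 2 × 9.561 = 27.144
α = (k/(k−1))·(1 − Σσ²ᵢ/Var(T)) = (7/6)·(1 − 8.022/27.144) = 0.82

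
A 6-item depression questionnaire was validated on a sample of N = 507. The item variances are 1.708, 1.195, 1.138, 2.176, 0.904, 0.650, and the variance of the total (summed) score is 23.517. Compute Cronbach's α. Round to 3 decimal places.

Cronbach's α = 0.803

Σσ²ᵢ = 1.708 + 1.195 + 1.138 + 2.176 + 0.904 + 0.650 = 7.771
α = (k/(k−1))·(1 − Σσ²ᵢ/σ²_total) = (6/5)·(1 − 7.771/23.517) = 0.803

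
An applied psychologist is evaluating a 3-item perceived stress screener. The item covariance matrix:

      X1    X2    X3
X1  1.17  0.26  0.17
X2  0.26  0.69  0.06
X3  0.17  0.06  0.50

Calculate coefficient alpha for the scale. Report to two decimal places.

coefficient alpha = 0.44

Σσᵢ² = 1.17 + 0.69 + 0.50 = 2.36
Sum of the distinct covariances = 0.49
Var(T) = 2.36 + 2 × 0.49 = 3.34
α = (k/(k−1))·(1 − Σσᵢ²/Var(T)) = (3/2)·(1 − 2.36/3.34) = 0.44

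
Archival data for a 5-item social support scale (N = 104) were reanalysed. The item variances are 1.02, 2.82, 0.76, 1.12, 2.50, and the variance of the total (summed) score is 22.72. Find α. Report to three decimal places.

Σσᵢ² = 1.02 + 2.82 + 0.76 + 1.12 + 2.50 = 8.22
α = (k/(k−1))·(1 − Σσᵢ²/σ²_total) = (5/4)·(1 − 8.22/22.72) = 0.798

α = 0.798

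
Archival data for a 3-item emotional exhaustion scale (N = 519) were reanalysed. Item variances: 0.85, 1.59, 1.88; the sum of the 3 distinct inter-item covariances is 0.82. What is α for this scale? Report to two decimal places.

ΣVar(i) = 0.85 + 1.59 + 1.88 = 4.32
Sum of distinct covariances = 0.82
Var(T) = ΣVar(i) + 2·Σcov = 4.32 + 2 × 0.82 = 5.96
α = (3/2)·(1 − 4.32/5.96) = 0.41

α = 0.41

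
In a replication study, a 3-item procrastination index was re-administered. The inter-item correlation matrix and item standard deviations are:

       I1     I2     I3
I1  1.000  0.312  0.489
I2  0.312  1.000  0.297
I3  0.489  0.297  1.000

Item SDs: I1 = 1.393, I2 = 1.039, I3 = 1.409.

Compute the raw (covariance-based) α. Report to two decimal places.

α = 0.64

Σσ²ᵢ = 1.393² + 1.039² + 1.409² = 5.0053
Covariances σ_ij = r_ij · s_i · s_j:
  σ(I1,I2) = 0.312 × 1.393 × 1.039 = 0.4516
  σ(I1,I3) = 0.489 × 1.393 × 1.409 = 0.9598
  σ(I2,I3) = 0.297 × 1.039 × 1.409 = 0.4348
σ²_T = Σσ²ᵢ + 2·Σσ_ij = 5.0053 + 2 × 1.8462 = 8.6977
α = (3/2)·(1 − 5.0053/8.6977) = 0.64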